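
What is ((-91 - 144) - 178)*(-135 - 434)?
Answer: 234997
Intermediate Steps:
((-91 - 144) - 178)*(-135 - 434) = (-235 - 178)*(-569) = -413*(-569) = 234997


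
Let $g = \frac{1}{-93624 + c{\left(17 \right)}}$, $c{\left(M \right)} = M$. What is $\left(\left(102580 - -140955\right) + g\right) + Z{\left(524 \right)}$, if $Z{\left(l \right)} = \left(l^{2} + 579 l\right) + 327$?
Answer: $\frac{76929415237}{93607} \approx 8.2183 \cdot 10^{5}$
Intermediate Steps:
$Z{\left(l \right)} = 327 + l^{2} + 579 l$
$g = - \frac{1}{93607}$ ($g = \frac{1}{-93624 + 17} = \frac{1}{-93607} = - \frac{1}{93607} \approx -1.0683 \cdot 10^{-5}$)
$\left(\left(102580 - -140955\right) + g\right) + Z{\left(524 \right)} = \left(\left(102580 - -140955\right) - \frac{1}{93607}\right) + \left(327 + 524^{2} + 579 \cdot 524\right) = \left(\left(102580 + 140955\right) - \frac{1}{93607}\right) + \left(327 + 274576 + 303396\right) = \left(243535 - \frac{1}{93607}\right) + 578299 = \frac{22796580744}{93607} + 578299 = \frac{76929415237}{93607}$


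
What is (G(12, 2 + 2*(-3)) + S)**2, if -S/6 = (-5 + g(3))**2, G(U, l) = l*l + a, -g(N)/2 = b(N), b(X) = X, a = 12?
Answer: 487204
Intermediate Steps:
g(N) = -2*N
G(U, l) = 12 + l**2 (G(U, l) = l*l + 12 = l**2 + 12 = 12 + l**2)
S = -726 (S = -6*(-5 - 2*3)**2 = -6*(-5 - 6)**2 = -6*(-11)**2 = -6*121 = -726)
(G(12, 2 + 2*(-3)) + S)**2 = ((12 + (2 + 2*(-3))**2) - 726)**2 = ((12 + (2 - 6)**2) - 726)**2 = ((12 + (-4)**2) - 726)**2 = ((12 + 16) - 726)**2 = (28 - 726)**2 = (-698)**2 = 487204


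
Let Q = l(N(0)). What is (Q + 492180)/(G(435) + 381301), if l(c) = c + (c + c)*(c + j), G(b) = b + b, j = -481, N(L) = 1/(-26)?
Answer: 83184667/64586899 ≈ 1.2879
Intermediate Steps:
N(L) = -1/26
G(b) = 2*b
l(c) = c + 2*c*(-481 + c) (l(c) = c + (c + c)*(c - 481) = c + (2*c)*(-481 + c) = c + 2*c*(-481 + c))
Q = 6247/169 (Q = -(-961 + 2*(-1/26))/26 = -(-961 - 1/13)/26 = -1/26*(-12494/13) = 6247/169 ≈ 36.964)
(Q + 492180)/(G(435) + 381301) = (6247/169 + 492180)/(2*435 + 381301) = 83184667/(169*(870 + 381301)) = (83184667/169)/382171 = (83184667/169)*(1/382171) = 83184667/64586899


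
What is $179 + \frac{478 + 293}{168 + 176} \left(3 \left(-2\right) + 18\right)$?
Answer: $\frac{17707}{86} \approx 205.9$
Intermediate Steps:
$179 + \frac{478 + 293}{168 + 176} \left(3 \left(-2\right) + 18\right) = 179 + \frac{771}{344} \left(-6 + 18\right) = 179 + 771 \cdot \frac{1}{344} \cdot 12 = 179 + \frac{771}{344} \cdot 12 = 179 + \frac{2313}{86} = \frac{17707}{86}$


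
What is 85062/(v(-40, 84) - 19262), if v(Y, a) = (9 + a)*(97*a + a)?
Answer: 42531/373157 ≈ 0.11398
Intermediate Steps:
v(Y, a) = 98*a*(9 + a) (v(Y, a) = (9 + a)*(98*a) = 98*a*(9 + a))
85062/(v(-40, 84) - 19262) = 85062/(98*84*(9 + 84) - 19262) = 85062/(98*84*93 - 19262) = 85062/(765576 - 19262) = 85062/746314 = 85062*(1/746314) = 42531/373157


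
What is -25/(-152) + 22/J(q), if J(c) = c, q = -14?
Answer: -1497/1064 ≈ -1.4070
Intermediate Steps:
-25/(-152) + 22/J(q) = -25/(-152) + 22/(-14) = -25*(-1/152) + 22*(-1/14) = 25/152 - 11/7 = -1497/1064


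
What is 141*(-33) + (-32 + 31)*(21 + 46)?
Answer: -4720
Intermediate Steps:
141*(-33) + (-32 + 31)*(21 + 46) = -4653 - 1*67 = -4653 - 67 = -4720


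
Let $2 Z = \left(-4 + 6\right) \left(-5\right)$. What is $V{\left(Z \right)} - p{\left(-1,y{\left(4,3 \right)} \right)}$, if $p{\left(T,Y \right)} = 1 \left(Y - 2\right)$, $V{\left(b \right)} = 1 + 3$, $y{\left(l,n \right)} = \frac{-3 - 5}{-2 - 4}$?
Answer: $\frac{14}{3} \approx 4.6667$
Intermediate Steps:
$y{\left(l,n \right)} = \frac{4}{3}$ ($y{\left(l,n \right)} = - \frac{8}{-6} = \left(-8\right) \left(- \frac{1}{6}\right) = \frac{4}{3}$)
$Z = -5$ ($Z = \frac{\left(-4 + 6\right) \left(-5\right)}{2} = \frac{2 \left(-5\right)}{2} = \frac{1}{2} \left(-10\right) = -5$)
$V{\left(b \right)} = 4$
$p{\left(T,Y \right)} = -2 + Y$ ($p{\left(T,Y \right)} = 1 \left(-2 + Y\right) = -2 + Y$)
$V{\left(Z \right)} - p{\left(-1,y{\left(4,3 \right)} \right)} = 4 - \left(-2 + \frac{4}{3}\right) = 4 - - \frac{2}{3} = 4 + \frac{2}{3} = \frac{14}{3}$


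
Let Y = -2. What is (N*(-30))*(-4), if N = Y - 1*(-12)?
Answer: 1200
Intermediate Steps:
N = 10 (N = -2 - 1*(-12) = -2 + 12 = 10)
(N*(-30))*(-4) = (10*(-30))*(-4) = -300*(-4) = 1200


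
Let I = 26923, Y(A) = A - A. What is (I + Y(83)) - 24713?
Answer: 2210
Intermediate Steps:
Y(A) = 0
(I + Y(83)) - 24713 = (26923 + 0) - 24713 = 26923 - 24713 = 2210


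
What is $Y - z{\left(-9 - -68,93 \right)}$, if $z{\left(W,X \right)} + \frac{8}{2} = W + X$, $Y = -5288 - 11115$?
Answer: $-16551$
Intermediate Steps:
$Y = -16403$ ($Y = -5288 - 11115 = -16403$)
$z{\left(W,X \right)} = -4 + W + X$ ($z{\left(W,X \right)} = -4 + \left(W + X\right) = -4 + W + X$)
$Y - z{\left(-9 - -68,93 \right)} = -16403 - \left(-4 - -59 + 93\right) = -16403 - \left(-4 + \left(-9 + 68\right) + 93\right) = -16403 - \left(-4 + 59 + 93\right) = -16403 - 148 = -16551$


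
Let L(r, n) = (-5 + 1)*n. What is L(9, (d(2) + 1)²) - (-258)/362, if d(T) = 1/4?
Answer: -4009/724 ≈ -5.5373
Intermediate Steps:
d(T) = ¼
L(r, n) = -4*n
L(9, (d(2) + 1)²) - (-258)/362 = -4*(¼ + 1)² - (-258)/362 = -4*(5/4)² - (-258)/362 = -4*25/16 - 1*(-129/181) = -25/4 + 129/181 = -4009/724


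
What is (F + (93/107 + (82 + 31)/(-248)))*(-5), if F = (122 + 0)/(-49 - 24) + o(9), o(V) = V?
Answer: -74988945/1937128 ≈ -38.711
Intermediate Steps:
F = 535/73 (F = (122 + 0)/(-49 - 24) + 9 = 122/(-73) + 9 = 122*(-1/73) + 9 = -122/73 + 9 = 535/73 ≈ 7.3288)
(F + (93/107 + (82 + 31)/(-248)))*(-5) = (535/73 + (93/107 + (82 + 31)/(-248)))*(-5) = (535/73 + (93*(1/107) + 113*(-1/248)))*(-5) = (535/73 + (93/107 - 113/248))*(-5) = (535/73 + 10973/26536)*(-5) = (14997789/1937128)*(-5) = -74988945/1937128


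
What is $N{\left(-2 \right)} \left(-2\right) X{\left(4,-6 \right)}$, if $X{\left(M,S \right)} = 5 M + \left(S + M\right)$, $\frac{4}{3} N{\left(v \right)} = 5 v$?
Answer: $270$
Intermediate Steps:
$N{\left(v \right)} = \frac{15 v}{4}$ ($N{\left(v \right)} = \frac{3 \cdot 5 v}{4} = \frac{15 v}{4}$)
$X{\left(M,S \right)} = S + 6 M$ ($X{\left(M,S \right)} = 5 M + \left(M + S\right) = S + 6 M$)
$N{\left(-2 \right)} \left(-2\right) X{\left(4,-6 \right)} = \frac{15}{4} \left(-2\right) \left(-2\right) \left(-6 + 6 \cdot 4\right) = \left(- \frac{15}{2}\right) \left(-2\right) \left(-6 + 24\right) = 15 \cdot 18 = 270$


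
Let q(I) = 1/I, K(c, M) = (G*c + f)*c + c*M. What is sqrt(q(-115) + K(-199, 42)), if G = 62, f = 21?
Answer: 7*sqrt(659286490)/115 ≈ 1562.9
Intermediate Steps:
K(c, M) = M*c + c*(21 + 62*c) (K(c, M) = (62*c + 21)*c + c*M = (21 + 62*c)*c + M*c = c*(21 + 62*c) + M*c = M*c + c*(21 + 62*c))
sqrt(q(-115) + K(-199, 42)) = sqrt(1/(-115) - 199*(21 + 42 + 62*(-199))) = sqrt(-1/115 - 199*(21 + 42 - 12338)) = sqrt(-1/115 - 199*(-12275)) = sqrt(-1/115 + 2442725) = sqrt(280913374/115) = 7*sqrt(659286490)/115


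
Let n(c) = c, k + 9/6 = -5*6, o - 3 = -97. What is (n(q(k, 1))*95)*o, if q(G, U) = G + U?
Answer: 272365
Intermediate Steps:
o = -94 (o = 3 - 97 = -94)
k = -63/2 (k = -3/2 - 5*6 = -3/2 - 30 = -63/2 ≈ -31.500)
(n(q(k, 1))*95)*o = ((-63/2 + 1)*95)*(-94) = -61/2*95*(-94) = -5795/2*(-94) = 272365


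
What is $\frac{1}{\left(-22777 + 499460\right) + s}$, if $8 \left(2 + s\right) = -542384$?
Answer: $\frac{1}{408883} \approx 2.4457 \cdot 10^{-6}$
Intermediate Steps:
$s = -67800$ ($s = -2 + \frac{1}{8} \left(-542384\right) = -2 - 67798 = -67800$)
$\frac{1}{\left(-22777 + 499460\right) + s} = \frac{1}{\left(-22777 + 499460\right) - 67800} = \frac{1}{476683 - 67800} = \frac{1}{408883}$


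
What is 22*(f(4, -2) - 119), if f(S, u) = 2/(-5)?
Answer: -13134/5 ≈ -2626.8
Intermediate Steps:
f(S, u) = -⅖ (f(S, u) = 2*(-⅕) = -⅖)
22*(f(4, -2) - 119) = 22*(-⅖ - 119) = 22*(-597/5) = -13134/5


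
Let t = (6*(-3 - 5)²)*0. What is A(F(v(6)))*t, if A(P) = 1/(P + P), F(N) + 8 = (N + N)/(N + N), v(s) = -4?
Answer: 0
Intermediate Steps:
F(N) = -7 (F(N) = -8 + (N + N)/(N + N) = -8 + (2*N)/((2*N)) = -8 + (2*N)*(1/(2*N)) = -8 + 1 = -7)
t = 0 (t = (6*(-8)²)*0 = (6*64)*0 = 384*0 = 0)
A(P) = 1/(2*P)
A(F(v(6)))*t = ((½)/(-7))*0 = ((½)*(-⅐))*0 = -1/14*0 = 0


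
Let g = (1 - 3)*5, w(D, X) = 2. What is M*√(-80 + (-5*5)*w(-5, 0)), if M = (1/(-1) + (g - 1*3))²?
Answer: 196*I*√130 ≈ 2234.7*I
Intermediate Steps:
g = -10 (g = -2*5 = -10)
M = 196 (M = (1/(-1) + (-10 - 1*3))² = (-1 + (-10 - 3))² = (-1 - 13)² = (-14)² = 196)
M*√(-80 + (-5*5)*w(-5, 0)) = 196*√(-80 - 5*5*2) = 196*√(-80 - 25*2) = 196*√(-80 - 50) = 196*√(-130) = 196*(I*√130) = 196*I*√130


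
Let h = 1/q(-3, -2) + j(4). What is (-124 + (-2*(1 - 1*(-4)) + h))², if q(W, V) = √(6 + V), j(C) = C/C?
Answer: 70225/4 ≈ 17556.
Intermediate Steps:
j(C) = 1
h = 3/2 (h = 1/(√(6 - 2)) + 1 = 1/(√4) + 1 = 1/2 + 1 = ½ + 1 = 3/2 ≈ 1.5000)
(-124 + (-2*(1 - 1*(-4)) + h))² = (-124 + (-2*(1 - 1*(-4)) + 3/2))² = (-124 + (-2*(1 + 4) + 3/2))² = (-124 + (-2*5 + 3/2))² = (-124 + (-10 + 3/2))² = (-124 - 17/2)² = (-265/2)² = 70225/4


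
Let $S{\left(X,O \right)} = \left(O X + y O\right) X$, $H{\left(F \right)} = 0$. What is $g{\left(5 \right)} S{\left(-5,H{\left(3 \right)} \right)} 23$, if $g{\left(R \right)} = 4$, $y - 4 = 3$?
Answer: $0$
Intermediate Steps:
$y = 7$ ($y = 4 + 3 = 7$)
$S{\left(X,O \right)} = X \left(7 O + O X\right)$ ($S{\left(X,O \right)} = \left(O X + 7 O\right) X = \left(7 O + O X\right) X = X \left(7 O + O X\right)$)
$g{\left(5 \right)} S{\left(-5,H{\left(3 \right)} \right)} 23 = 4 \cdot 0 \left(-5\right) \left(7 - 5\right) 23 = 4 \cdot 0 \left(-5\right) 2 \cdot 23 = 4 \cdot 0 \cdot 23 = 0 \cdot 23 = 0$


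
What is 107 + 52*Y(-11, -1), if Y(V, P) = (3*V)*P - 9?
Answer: 1355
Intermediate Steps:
Y(V, P) = -9 + 3*P*V (Y(V, P) = 3*P*V - 9 = -9 + 3*P*V)
107 + 52*Y(-11, -1) = 107 + 52*(-9 + 3*(-1)*(-11)) = 107 + 52*(-9 + 33) = 107 + 52*24 = 107 + 1248 = 1355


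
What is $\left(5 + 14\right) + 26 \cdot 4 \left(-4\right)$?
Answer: $-397$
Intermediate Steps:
$\left(5 + 14\right) + 26 \cdot 4 \left(-4\right) = 19 + 26 \left(-16\right) = 19 - 416 = -397$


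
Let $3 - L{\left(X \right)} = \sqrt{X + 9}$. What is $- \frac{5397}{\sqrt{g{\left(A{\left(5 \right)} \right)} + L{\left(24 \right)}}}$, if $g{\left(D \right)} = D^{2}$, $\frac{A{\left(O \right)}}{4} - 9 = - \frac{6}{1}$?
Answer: $- \frac{5397}{\sqrt{147 - \sqrt{33}}} \approx -454.1$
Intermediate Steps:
$L{\left(X \right)} = 3 - \sqrt{9 + X}$ ($L{\left(X \right)} = 3 - \sqrt{X + 9} = 3 - \sqrt{9 + X}$)
$A{\left(O \right)} = 12$ ($A{\left(O \right)} = 36 + 4 \left(- \frac{6}{1}\right) = 36 + 4 \left(\left(-6\right) 1\right) = 36 + 4 \left(-6\right) = 36 - 24 = 12$)
$- \frac{5397}{\sqrt{g{\left(A{\left(5 \right)} \right)} + L{\left(24 \right)}}} = - \frac{5397}{\sqrt{12^{2} + \left(3 - \sqrt{9 + 24}\right)}} = - \frac{5397}{\sqrt{144 + \left(3 - \sqrt{33}\right)}} = - \frac{5397}{\sqrt{147 - \sqrt{33}}}$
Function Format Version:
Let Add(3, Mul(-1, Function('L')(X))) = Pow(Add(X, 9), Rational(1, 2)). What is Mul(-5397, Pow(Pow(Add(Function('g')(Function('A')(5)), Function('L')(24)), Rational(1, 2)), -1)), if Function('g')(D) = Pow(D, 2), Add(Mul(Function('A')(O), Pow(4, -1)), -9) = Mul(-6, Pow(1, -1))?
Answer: Mul(-5397, Pow(Add(147, Mul(-1, Pow(33, Rational(1, 2)))), Rational(-1, 2))) ≈ -454.10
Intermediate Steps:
Function('L')(X) = Add(3, Mul(-1, Pow(Add(9, X), Rational(1, 2)))) (Function('L')(X) = Add(3, Mul(-1, Pow(Add(X, 9), Rational(1, 2)))) = Add(3, Mul(-1, Pow(Add(9, X), Rational(1, 2)))))
Function('A')(O) = 12 (Function('A')(O) = Add(36, Mul(4, Mul(-6, Pow(1, -1)))) = Add(36, Mul(4, Mul(-6, 1))) = Add(36, Mul(4, -6)) = Add(36, -24) = 12)
Mul(-5397, Pow(Pow(Add(Function('g')(Function('A')(5)), Function('L')(24)), Rational(1, 2)), -1)) = Mul(-5397, Pow(Pow(Add(Pow(12, 2), Add(3, Mul(-1, Pow(Add(9, 24), Rational(1, 2))))), Rational(1, 2)), -1)) = Mul(-5397, Pow(Pow(Add(144, Add(3, Mul(-1, Pow(33, Rational(1, 2))))), Rational(1, 2)), -1)) = Mul(-5397, Pow(Pow(Add(147, Mul(-1, Pow(33, Rational(1, 2)))), Rational(1, 2)), -1)) = Mul(-5397, Pow(Add(147, Mul(-1, Pow(33, Rational(1, 2)))), Rational(-1, 2)))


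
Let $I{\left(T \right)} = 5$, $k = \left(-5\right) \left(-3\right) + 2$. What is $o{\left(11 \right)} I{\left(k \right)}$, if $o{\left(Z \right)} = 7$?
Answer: $35$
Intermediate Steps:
$k = 17$ ($k = 15 + 2 = 17$)
$o{\left(11 \right)} I{\left(k \right)} = 7 \cdot 5 = 35$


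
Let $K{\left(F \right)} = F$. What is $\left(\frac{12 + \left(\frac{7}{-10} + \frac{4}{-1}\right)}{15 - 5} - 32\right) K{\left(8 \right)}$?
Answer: $- \frac{6254}{25} \approx -250.16$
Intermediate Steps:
$\left(\frac{12 + \left(\frac{7}{-10} + \frac{4}{-1}\right)}{15 - 5} - 32\right) K{\left(8 \right)} = \left(\frac{12 + \left(\frac{7}{-10} + \frac{4}{-1}\right)}{15 - 5} - 32\right) 8 = \left(\frac{12 + \left(7 \left(- \frac{1}{10}\right) + 4 \left(-1\right)\right)}{10} - 32\right) 8 = \left(\left(12 - \frac{47}{10}\right) \frac{1}{10} - 32\right) 8 = \left(\frac{73}{10} \cdot \frac{1}{10} - 32\right) 8 = \left(\frac{73}{100} - 32\right) 8 = \left(- \frac{3127}{100}\right) 8 = - \frac{6254}{25}$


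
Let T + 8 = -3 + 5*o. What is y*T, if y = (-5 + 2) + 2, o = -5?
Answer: 36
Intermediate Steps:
y = -1 (y = -3 + 2 = -1)
T = -36 (T = -8 + (-3 + 5*(-5)) = -8 + (-3 - 25) = -8 - 28 = -36)
y*T = -1*(-36) = 36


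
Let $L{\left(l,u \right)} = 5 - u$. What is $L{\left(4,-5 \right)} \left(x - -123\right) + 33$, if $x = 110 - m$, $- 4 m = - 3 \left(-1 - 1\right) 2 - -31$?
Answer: $\frac{4941}{2} \approx 2470.5$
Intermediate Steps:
$m = - \frac{43}{4}$ ($m = - \frac{- 3 \left(-1 - 1\right) 2 - -31}{4} = - \frac{\left(-3\right) \left(-2\right) 2 + 31}{4} = - \frac{6 \cdot 2 + 31}{4} = - \frac{12 + 31}{4} = \left(- \frac{1}{4}\right) 43 = - \frac{43}{4} \approx -10.75$)
$x = \frac{483}{4}$ ($x = 110 - - \frac{43}{4} = 110 + \frac{43}{4} = \frac{483}{4} \approx 120.75$)
$L{\left(4,-5 \right)} \left(x - -123\right) + 33 = \left(5 - -5\right) \left(\frac{483}{4} - -123\right) + 33 = \left(5 + 5\right) \left(\frac{483}{4} + 123\right) + 33 = 10 \cdot \frac{975}{4} + 33 = \frac{4875}{2} + 33 = \frac{4941}{2}$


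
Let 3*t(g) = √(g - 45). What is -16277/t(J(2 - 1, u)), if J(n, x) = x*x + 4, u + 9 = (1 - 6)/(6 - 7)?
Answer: 48831*I/5 ≈ 9766.2*I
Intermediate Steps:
u = -4 (u = -9 + (1 - 6)/(6 - 7) = -9 - 5/(-1) = -9 - 5*(-1) = -9 + 5 = -4)
J(n, x) = 4 + x² (J(n, x) = x² + 4 = 4 + x²)
t(g) = √(-45 + g)/3 (t(g) = √(g - 45)/3 = √(-45 + g)/3)
-16277/t(J(2 - 1, u)) = -16277*3/√(-45 + (4 + (-4)²)) = -16277*3/√(-45 + (4 + 16)) = -16277*3/√(-45 + 20) = -16277*(-3*I/5) = -(-48831)*I/5 = 48831*I/5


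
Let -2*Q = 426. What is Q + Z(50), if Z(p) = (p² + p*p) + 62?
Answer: 4849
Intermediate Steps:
Q = -213 (Q = -½*426 = -213)
Z(p) = 62 + 2*p² (Z(p) = (p² + p²) + 62 = 2*p² + 62 = 62 + 2*p²)
Q + Z(50) = -213 + (62 + 2*50²) = -213 + (62 + 2*2500) = -213 + (62 + 5000) = -213 + 5062 = 4849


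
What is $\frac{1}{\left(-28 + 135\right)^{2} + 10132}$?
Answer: $\frac{1}{21581} \approx 4.6337 \cdot 10^{-5}$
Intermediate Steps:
$\frac{1}{\left(-28 + 135\right)^{2} + 10132} = \frac{1}{107^{2} + 10132} = \frac{1}{11449 + 10132} = \frac{1}{21581}$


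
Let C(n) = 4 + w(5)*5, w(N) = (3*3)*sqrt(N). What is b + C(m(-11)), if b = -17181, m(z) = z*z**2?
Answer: -17177 + 45*sqrt(5) ≈ -17076.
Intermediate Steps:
w(N) = 9*sqrt(N)
m(z) = z**3
C(n) = 4 + 45*sqrt(5) (C(n) = 4 + (9*sqrt(5))*5 = 4 + 45*sqrt(5))
b + C(m(-11)) = -17181 + (4 + 45*sqrt(5)) = -17177 + 45*sqrt(5)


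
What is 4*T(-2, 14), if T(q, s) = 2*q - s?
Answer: -72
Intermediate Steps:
T(q, s) = -s + 2*q
4*T(-2, 14) = 4*(-1*14 + 2*(-2)) = 4*(-14 - 4) = 4*(-18) = -72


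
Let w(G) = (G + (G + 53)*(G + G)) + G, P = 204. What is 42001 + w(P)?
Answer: 147265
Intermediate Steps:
w(G) = 2*G + 2*G*(53 + G) (w(G) = (G + (53 + G)*(2*G)) + G = (G + 2*G*(53 + G)) + G = 2*G + 2*G*(53 + G))
42001 + w(P) = 42001 + 2*204*(54 + 204) = 42001 + 2*204*258 = 42001 + 105264 = 147265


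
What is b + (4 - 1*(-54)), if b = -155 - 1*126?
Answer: -223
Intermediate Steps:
b = -281 (b = -155 - 126 = -281)
b + (4 - 1*(-54)) = -281 + (4 - 1*(-54)) = -281 + (4 + 54) = -281 + 58 = -223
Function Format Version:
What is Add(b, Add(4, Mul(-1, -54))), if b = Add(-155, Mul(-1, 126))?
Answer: -223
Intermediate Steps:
b = -281 (b = Add(-155, -126) = -281)
Add(b, Add(4, Mul(-1, -54))) = Add(-281, Add(4, Mul(-1, -54))) = Add(-281, Add(4, 54)) = Add(-281, 58) = -223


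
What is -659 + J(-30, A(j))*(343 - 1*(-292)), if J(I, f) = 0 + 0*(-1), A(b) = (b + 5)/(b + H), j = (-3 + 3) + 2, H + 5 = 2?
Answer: -659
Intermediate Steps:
H = -3 (H = -5 + 2 = -3)
j = 2 (j = 0 + 2 = 2)
A(b) = (5 + b)/(-3 + b) (A(b) = (b + 5)/(b - 3) = (5 + b)/(-3 + b))
J(I, f) = 0 (J(I, f) = 0 + 0 = 0)
-659 + J(-30, A(j))*(343 - 1*(-292)) = -659 + 0*(343 - 1*(-292)) = -659 + 0*(343 + 292) = -659 + 0*635 = -659 + 0 = -659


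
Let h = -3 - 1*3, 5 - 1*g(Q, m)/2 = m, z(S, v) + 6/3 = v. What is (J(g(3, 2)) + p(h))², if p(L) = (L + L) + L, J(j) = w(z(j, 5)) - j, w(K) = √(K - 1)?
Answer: (24 - √2)² ≈ 510.12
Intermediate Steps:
z(S, v) = -2 + v
g(Q, m) = 10 - 2*m
w(K) = √(-1 + K)
J(j) = √2 - j (J(j) = √(-1 + (-2 + 5)) - j = √(-1 + 3) - j = √2 - j)
h = -6 (h = -3 - 3 = -6)
p(L) = 3*L (p(L) = 2*L + L = 3*L)
(J(g(3, 2)) + p(h))² = ((√2 - (10 - 2*2)) + 3*(-6))² = ((√2 - (10 - 4)) - 18)² = ((√2 - 1*6) - 18)² = ((√2 - 6) - 18)² = ((-6 + √2) - 18)² = (-24 + √2)²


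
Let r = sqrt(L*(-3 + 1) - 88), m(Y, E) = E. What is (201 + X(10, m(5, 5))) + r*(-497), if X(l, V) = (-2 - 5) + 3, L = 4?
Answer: 197 - 1988*I*sqrt(6) ≈ 197.0 - 4869.6*I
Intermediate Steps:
X(l, V) = -4 (X(l, V) = -7 + 3 = -4)
r = 4*I*sqrt(6) (r = sqrt(4*(-3 + 1) - 88) = sqrt(4*(-2) - 88) = sqrt(-8 - 88) = sqrt(-96) = 4*I*sqrt(6) ≈ 9.798*I)
(201 + X(10, m(5, 5))) + r*(-497) = (201 - 4) + (4*I*sqrt(6))*(-497) = 197 - 1988*I*sqrt(6)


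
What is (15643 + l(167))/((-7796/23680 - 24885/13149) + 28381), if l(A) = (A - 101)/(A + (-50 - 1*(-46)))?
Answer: 22054174860000/40008587724253 ≈ 0.55124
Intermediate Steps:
l(A) = (-101 + A)/(-4 + A) (l(A) = (-101 + A)/(A + (-50 + 46)) = (-101 + A)/(A - 4) = (-101 + A)/(-4 + A))
(15643 + l(167))/((-7796/23680 - 24885/13149) + 28381) = (15643 + (-101 + 167)/(-4 + 167))/((-7796/23680 - 24885/13149) + 28381) = (15643 + 66/163)/((-7796*1/23680 - 24885*1/13149) + 28381) = (15643 + (1/163)*66)/((-1949/5920 - 2765/1461) + 28381) = (15643 + 66/163)/(-19216289/8649120 + 28381) = 2549875/(163*(245451458431/8649120)) = (2549875/163)*(8649120/245451458431) = 22054174860000/40008587724253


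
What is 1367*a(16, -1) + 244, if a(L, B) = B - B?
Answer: 244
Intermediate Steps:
a(L, B) = 0
1367*a(16, -1) + 244 = 1367*0 + 244 = 0 + 244 = 244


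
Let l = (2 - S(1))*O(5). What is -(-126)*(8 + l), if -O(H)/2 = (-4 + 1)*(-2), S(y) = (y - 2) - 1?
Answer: -5040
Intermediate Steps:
S(y) = -3 + y (S(y) = (-2 + y) - 1 = -3 + y)
O(H) = -12 (O(H) = -2*(-4 + 1)*(-2) = -(-6)*(-2) = -2*6 = -12)
l = -48 (l = (2 - (-3 + 1))*(-12) = (2 - 1*(-2))*(-12) = (2 + 2)*(-12) = 4*(-12) = -48)
-(-126)*(8 + l) = -(-126)*(8 - 48) = -(-126)*(-40) = -18*280 = -5040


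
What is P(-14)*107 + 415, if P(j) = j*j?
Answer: 21387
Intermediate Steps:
P(j) = j**2
P(-14)*107 + 415 = (-14)**2*107 + 415 = 196*107 + 415 = 20972 + 415 = 21387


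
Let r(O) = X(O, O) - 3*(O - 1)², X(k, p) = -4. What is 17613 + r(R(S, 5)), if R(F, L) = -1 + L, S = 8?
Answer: 17582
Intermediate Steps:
r(O) = -4 - 3*(-1 + O)² (r(O) = -4 - 3*(O - 1)² = -4 - 3*(-1 + O)²)
17613 + r(R(S, 5)) = 17613 + (-4 - 3*(-1 + (-1 + 5))²) = 17613 + (-4 - 3*(-1 + 4)²) = 17613 + (-4 - 3*3²) = 17613 + (-4 - 3*9) = 17613 + (-4 - 27) = 17613 - 31 = 17582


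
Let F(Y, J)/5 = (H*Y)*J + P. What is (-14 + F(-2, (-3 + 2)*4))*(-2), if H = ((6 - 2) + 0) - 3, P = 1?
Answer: -62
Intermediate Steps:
H = 1 (H = (4 + 0) - 3 = 4 - 3 = 1)
F(Y, J) = 5 + 5*J*Y (F(Y, J) = 5*((1*Y)*J + 1) = 5*(Y*J + 1) = 5*(J*Y + 1) = 5*(1 + J*Y) = 5 + 5*J*Y)
(-14 + F(-2, (-3 + 2)*4))*(-2) = (-14 + (5 + 5*((-3 + 2)*4)*(-2)))*(-2) = (-14 + (5 + 5*(-1*4)*(-2)))*(-2) = (-14 + (5 + 5*(-4)*(-2)))*(-2) = (-14 + (5 + 40))*(-2) = (-14 + 45)*(-2) = 31*(-2) = -62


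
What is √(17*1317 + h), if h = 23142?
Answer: 3*√5059 ≈ 213.38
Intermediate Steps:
√(17*1317 + h) = √(17*1317 + 23142) = √(22389 + 23142) = √45531 = 3*√5059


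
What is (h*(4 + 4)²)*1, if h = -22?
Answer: -1408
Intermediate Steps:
(h*(4 + 4)²)*1 = -22*(4 + 4)²*1 = -22*8²*1 = -22*64*1 = -1408*1 = -1408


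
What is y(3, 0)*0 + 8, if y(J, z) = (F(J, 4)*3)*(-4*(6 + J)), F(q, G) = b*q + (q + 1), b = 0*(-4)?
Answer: 8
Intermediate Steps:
b = 0
F(q, G) = 1 + q (F(q, G) = 0*q + (q + 1) = 0 + (1 + q) = 1 + q)
y(J, z) = (-24 - 4*J)*(3 + 3*J) (y(J, z) = ((1 + J)*3)*(-4*(6 + J)) = (3 + 3*J)*(-24 - 4*J) = (-24 - 4*J)*(3 + 3*J))
y(3, 0)*0 + 8 = -12*(1 + 3)*(6 + 3)*0 + 8 = -12*4*9*0 + 8 = -432*0 + 8 = 0 + 8 = 8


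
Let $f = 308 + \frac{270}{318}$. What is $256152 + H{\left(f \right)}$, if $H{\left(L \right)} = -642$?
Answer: $255510$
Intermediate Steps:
$f = \frac{16369}{53}$ ($f = 308 + 270 \cdot \frac{1}{318} = 308 + \frac{45}{53} = \frac{16369}{53} \approx 308.85$)
$256152 + H{\left(f \right)} = 256152 - 642 = 255510$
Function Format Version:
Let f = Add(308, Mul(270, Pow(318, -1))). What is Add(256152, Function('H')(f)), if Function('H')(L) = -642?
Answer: 255510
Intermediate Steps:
f = Rational(16369, 53) (f = Add(308, Mul(270, Rational(1, 318))) = Add(308, Rational(45, 53)) = Rational(16369, 53) ≈ 308.85)
Add(256152, Function('H')(f)) = Add(256152, -642) = 255510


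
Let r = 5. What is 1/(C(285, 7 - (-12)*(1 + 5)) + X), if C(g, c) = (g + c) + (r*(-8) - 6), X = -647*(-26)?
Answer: 1/17140 ≈ 5.8343e-5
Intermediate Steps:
X = 16822
C(g, c) = -46 + c + g (C(g, c) = (g + c) + (5*(-8) - 6) = (c + g) + (-40 - 6) = (c + g) - 46 = -46 + c + g)
1/(C(285, 7 - (-12)*(1 + 5)) + X) = 1/((-46 + (7 - (-12)*(1 + 5)) + 285) + 16822) = 1/((-46 + (7 - (-12)*6) + 285) + 16822) = 1/((-46 + (7 - 3*(-24)) + 285) + 16822) = 1/((-46 + (7 + 72) + 285) + 16822) = 1/((-46 + 79 + 285) + 16822) = 1/(318 + 16822) = 1/17140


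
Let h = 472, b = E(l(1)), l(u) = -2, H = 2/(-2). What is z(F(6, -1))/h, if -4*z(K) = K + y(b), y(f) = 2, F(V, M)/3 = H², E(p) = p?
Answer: -5/1888 ≈ -0.0026483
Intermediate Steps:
H = -1 (H = 2*(-½) = -1)
F(V, M) = 3 (F(V, M) = 3*(-1)² = 3*1 = 3)
b = -2
z(K) = -½ - K/4 (z(K) = -(K + 2)/4 = -(2 + K)/4 = -½ - K/4)
z(F(6, -1))/h = (-½ - ¼*3)/472 = (-½ - ¾)*(1/472) = -5/4*1/472 = -5/1888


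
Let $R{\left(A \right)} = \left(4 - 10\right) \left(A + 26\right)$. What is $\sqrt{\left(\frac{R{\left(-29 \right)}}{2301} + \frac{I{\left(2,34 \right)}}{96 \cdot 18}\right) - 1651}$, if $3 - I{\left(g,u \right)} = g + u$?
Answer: $\frac{i \sqrt{559452540491}}{18408} \approx 40.633 i$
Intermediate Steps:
$R{\left(A \right)} = -156 - 6 A$ ($R{\left(A \right)} = \left(4 - 10\right) \left(26 + A\right) = - 6 \left(26 + A\right) = -156 - 6 A$)
$I{\left(g,u \right)} = 3 - g - u$ ($I{\left(g,u \right)} = 3 - \left(g + u\right) = 3 - g - u$)
$\sqrt{\left(\frac{R{\left(-29 \right)}}{2301} + \frac{I{\left(2,34 \right)}}{96 \cdot 18}\right) - 1651} = \sqrt{\left(\frac{-156 - -174}{2301} + \frac{3 - 2 - 34}{96 \cdot 18}\right) - 1651} = \sqrt{\left(\left(-156 + 174\right) \frac{1}{2301} + \frac{3 - 2 - 34}{1728}\right) - 1651} = \sqrt{\left(18 \cdot \frac{1}{2301} - \frac{11}{576}\right) - 1651} = \sqrt{\left(\frac{6}{767} - \frac{11}{576}\right) - 1651} = \sqrt{- \frac{4981}{441792} - 1651} = \sqrt{- \frac{729403573}{441792}} = \frac{i \sqrt{559452540491}}{18408}$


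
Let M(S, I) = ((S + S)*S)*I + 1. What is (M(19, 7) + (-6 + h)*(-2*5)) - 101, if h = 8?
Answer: 4934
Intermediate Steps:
M(S, I) = 1 + 2*I*S**2 (M(S, I) = ((2*S)*S)*I + 1 = (2*S**2)*I + 1 = 2*I*S**2 + 1 = 1 + 2*I*S**2)
(M(19, 7) + (-6 + h)*(-2*5)) - 101 = ((1 + 2*7*19**2) + (-6 + 8)*(-2*5)) - 101 = ((1 + 2*7*361) + 2*(-10)) - 101 = ((1 + 5054) - 20) - 101 = (5055 - 20) - 101 = 5035 - 101 = 4934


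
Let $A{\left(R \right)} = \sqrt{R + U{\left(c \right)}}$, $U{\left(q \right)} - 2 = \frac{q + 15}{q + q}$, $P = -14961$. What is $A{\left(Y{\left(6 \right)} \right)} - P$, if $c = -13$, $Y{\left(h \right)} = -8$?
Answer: $14961 + \frac{i \sqrt{1027}}{13} \approx 14961.0 + 2.4651 i$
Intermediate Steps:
$U{\left(q \right)} = 2 + \frac{15 + q}{2 q}$ ($U{\left(q \right)} = 2 + \frac{q + 15}{q + q} = 2 + \frac{15 + q}{2 q}$)
$A{\left(R \right)} = \sqrt{\frac{25}{13} + R}$ ($A{\left(R \right)} = \sqrt{R + \frac{5 \left(3 - 13\right)}{2 \left(-13\right)}} = \sqrt{R + \frac{5}{2} \left(- \frac{1}{13}\right) \left(-10\right)} = \sqrt{R + \frac{25}{13}} = \sqrt{\frac{25}{13} + R}$)
$A{\left(Y{\left(6 \right)} \right)} - P = \frac{\sqrt{325 + 169 \left(-8\right)}}{13} - -14961 = \frac{\sqrt{325 - 1352}}{13} + 14961 = \frac{\sqrt{-1027}}{13} + 14961 = \frac{i \sqrt{1027}}{13} + 14961 = 14961 + \frac{i \sqrt{1027}}{13}$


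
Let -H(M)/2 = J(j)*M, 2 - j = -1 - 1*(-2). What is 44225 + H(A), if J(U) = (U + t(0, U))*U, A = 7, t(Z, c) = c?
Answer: 44197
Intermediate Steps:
j = 1 (j = 2 - (-1 - 1*(-2)) = 2 - (-1 + 2) = 2 - 1*1 = 2 - 1 = 1)
J(U) = 2*U² (J(U) = (U + U)*U = (2*U)*U = 2*U²)
H(M) = -4*M (H(M) = -2*2*1²*M = -2*2*1*M = -4*M)
44225 + H(A) = 44225 - 4*7 = 44225 - 28 = 44197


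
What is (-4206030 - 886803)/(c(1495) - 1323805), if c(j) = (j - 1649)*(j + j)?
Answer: 1697611/594755 ≈ 2.8543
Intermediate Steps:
c(j) = 2*j*(-1649 + j) (c(j) = (-1649 + j)*(2*j) = 2*j*(-1649 + j))
(-4206030 - 886803)/(c(1495) - 1323805) = (-4206030 - 886803)/(2*1495*(-1649 + 1495) - 1323805) = -5092833/(2*1495*(-154) - 1323805) = -5092833/(-460460 - 1323805) = -5092833/(-1784265) = -5092833*(-1/1784265) = 1697611/594755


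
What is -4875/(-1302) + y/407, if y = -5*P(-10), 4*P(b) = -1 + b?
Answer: 121335/32116 ≈ 3.7780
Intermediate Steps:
P(b) = -¼ + b/4 (P(b) = (-1 + b)/4 = -¼ + b/4)
y = 55/4 (y = -5*(-¼ + (¼)*(-10)) = -5*(-¼ - 5/2) = -5*(-11/4) = 55/4 ≈ 13.750)
-4875/(-1302) + y/407 = -4875/(-1302) + (55/4)/407 = -4875*(-1/1302) + (55/4)*(1/407) = 1625/434 + 5/148 = 121335/32116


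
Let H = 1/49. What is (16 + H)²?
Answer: 616225/2401 ≈ 256.65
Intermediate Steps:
H = 1/49 ≈ 0.020408
(16 + H)² = (16 + 1/49)² = (785/49)² = 616225/2401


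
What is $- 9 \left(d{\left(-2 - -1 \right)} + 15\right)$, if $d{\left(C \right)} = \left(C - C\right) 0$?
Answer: $-135$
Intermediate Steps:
$d{\left(C \right)} = 0$ ($d{\left(C \right)} = 0 \cdot 0 = 0$)
$- 9 \left(d{\left(-2 - -1 \right)} + 15\right) = - 9 \left(0 + 15\right) = \left(-9\right) 15 = -135$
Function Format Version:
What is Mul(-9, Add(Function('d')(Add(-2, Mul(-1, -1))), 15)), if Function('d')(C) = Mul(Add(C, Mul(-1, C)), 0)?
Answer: -135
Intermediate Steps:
Function('d')(C) = 0 (Function('d')(C) = Mul(0, 0) = 0)
Mul(-9, Add(Function('d')(Add(-2, Mul(-1, -1))), 15)) = Mul(-9, Add(0, 15)) = Mul(-9, 15) = -135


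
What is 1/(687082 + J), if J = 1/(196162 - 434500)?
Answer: 238338/163757749715 ≈ 1.4554e-6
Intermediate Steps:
J = -1/238338 (J = 1/(-238338) = -1/238338 ≈ -4.1957e-6)
1/(687082 + J) = 1/(687082 - 1/238338) = 1/(163757749715/238338) = 238338/163757749715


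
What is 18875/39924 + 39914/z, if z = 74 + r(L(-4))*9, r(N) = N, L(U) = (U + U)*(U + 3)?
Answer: 798141143/2914452 ≈ 273.86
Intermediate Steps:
L(U) = 2*U*(3 + U) (L(U) = (2*U)*(3 + U) = 2*U*(3 + U))
z = 146 (z = 74 + (2*(-4)*(3 - 4))*9 = 74 + (2*(-4)*(-1))*9 = 74 + 8*9 = 74 + 72 = 146)
18875/39924 + 39914/z = 18875/39924 + 39914/146 = 18875*(1/39924) + 39914*(1/146) = 18875/39924 + 19957/73 = 798141143/2914452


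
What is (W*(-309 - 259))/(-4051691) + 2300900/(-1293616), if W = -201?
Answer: -35336661841/19557210092 ≈ -1.8068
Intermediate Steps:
(W*(-309 - 259))/(-4051691) + 2300900/(-1293616) = -201*(-309 - 259)/(-4051691) + 2300900/(-1293616) = -201*(-568)*(-1/4051691) + 2300900*(-1/1293616) = 114168*(-1/4051691) - 575225/323404 = -1704/60473 - 575225/323404 = -35336661841/19557210092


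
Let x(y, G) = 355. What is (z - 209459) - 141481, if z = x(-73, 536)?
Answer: -350585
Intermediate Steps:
z = 355
(z - 209459) - 141481 = (355 - 209459) - 141481 = -209104 - 141481 = -350585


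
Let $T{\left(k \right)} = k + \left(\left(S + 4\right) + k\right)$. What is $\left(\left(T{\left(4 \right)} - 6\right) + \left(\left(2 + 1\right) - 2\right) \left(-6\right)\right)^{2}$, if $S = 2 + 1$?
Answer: $9$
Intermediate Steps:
$S = 3$
$T{\left(k \right)} = 7 + 2 k$ ($T{\left(k \right)} = k + \left(\left(3 + 4\right) + k\right) = k + \left(7 + k\right) = 7 + 2 k$)
$\left(\left(T{\left(4 \right)} - 6\right) + \left(\left(2 + 1\right) - 2\right) \left(-6\right)\right)^{2} = \left(\left(\left(7 + 2 \cdot 4\right) - 6\right) + \left(\left(2 + 1\right) - 2\right) \left(-6\right)\right)^{2} = \left(\left(\left(7 + 8\right) - 6\right) + \left(3 - 2\right) \left(-6\right)\right)^{2} = \left(\left(15 - 6\right) + 1 \left(-6\right)\right)^{2} = \left(9 - 6\right)^{2} = 3^{2} = 9$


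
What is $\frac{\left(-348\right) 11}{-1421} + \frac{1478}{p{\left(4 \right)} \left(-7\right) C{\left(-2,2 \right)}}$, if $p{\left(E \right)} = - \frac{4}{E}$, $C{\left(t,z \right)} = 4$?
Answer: $\frac{5437}{98} \approx 55.48$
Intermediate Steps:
$\frac{\left(-348\right) 11}{-1421} + \frac{1478}{p{\left(4 \right)} \left(-7\right) C{\left(-2,2 \right)}} = \frac{\left(-348\right) 11}{-1421} + \frac{1478}{- \frac{4}{4} \left(-7\right) 4} = \left(-3828\right) \left(- \frac{1}{1421}\right) + \frac{1478}{\left(-4\right) \frac{1}{4} \left(-7\right) 4} = \frac{132}{49} + \frac{1478}{\left(-1\right) \left(-7\right) 4} = \frac{132}{49} + \frac{1478}{7 \cdot 4} = \frac{132}{49} + \frac{1478}{28} = \frac{132}{49} + 1478 \cdot \frac{1}{28} = \frac{132}{49} + \frac{739}{14} = \frac{5437}{98}$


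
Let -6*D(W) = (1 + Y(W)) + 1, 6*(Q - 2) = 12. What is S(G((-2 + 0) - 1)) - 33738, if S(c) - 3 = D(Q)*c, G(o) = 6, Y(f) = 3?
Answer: -33740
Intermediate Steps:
Q = 4 (Q = 2 + (⅙)*12 = 2 + 2 = 4)
D(W) = -⅚ (D(W) = -((1 + 3) + 1)/6 = -(4 + 1)/6 = -⅙*5 = -⅚)
S(c) = 3 - 5*c/6
S(G((-2 + 0) - 1)) - 33738 = (3 - ⅚*6) - 33738 = (3 - 5) - 33738 = -2 - 33738 = -33740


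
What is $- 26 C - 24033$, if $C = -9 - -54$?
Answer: $-25203$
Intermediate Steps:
$C = 45$ ($C = -9 + 54 = 45$)
$- 26 C - 24033 = \left(-26\right) 45 - 24033 = -1170 - 24033 = -25203$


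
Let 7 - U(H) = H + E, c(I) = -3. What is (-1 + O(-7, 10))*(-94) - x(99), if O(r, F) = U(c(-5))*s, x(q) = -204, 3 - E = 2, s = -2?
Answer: 1990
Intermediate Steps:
E = 1 (E = 3 - 1*2 = 3 - 2 = 1)
U(H) = 6 - H (U(H) = 7 - (H + 1) = 7 - (1 + H) = 7 + (-1 - H) = 6 - H)
O(r, F) = -18 (O(r, F) = (6 - 1*(-3))*(-2) = (6 + 3)*(-2) = 9*(-2) = -18)
(-1 + O(-7, 10))*(-94) - x(99) = (-1 - 18)*(-94) - 1*(-204) = -19*(-94) + 204 = 1786 + 204 = 1990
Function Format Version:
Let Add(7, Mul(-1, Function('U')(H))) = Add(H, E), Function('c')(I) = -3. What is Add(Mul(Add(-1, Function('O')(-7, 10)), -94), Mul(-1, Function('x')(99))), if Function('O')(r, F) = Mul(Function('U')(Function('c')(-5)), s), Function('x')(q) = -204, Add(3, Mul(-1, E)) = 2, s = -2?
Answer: 1990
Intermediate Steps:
E = 1 (E = Add(3, Mul(-1, 2)) = Add(3, -2) = 1)
Function('U')(H) = Add(6, Mul(-1, H)) (Function('U')(H) = Add(7, Mul(-1, Add(H, 1))) = Add(7, Mul(-1, Add(1, H))) = Add(7, Add(-1, Mul(-1, H))) = Add(6, Mul(-1, H)))
Function('O')(r, F) = -18 (Function('O')(r, F) = Mul(Add(6, Mul(-1, -3)), -2) = Mul(Add(6, 3), -2) = Mul(9, -2) = -18)
Add(Mul(Add(-1, Function('O')(-7, 10)), -94), Mul(-1, Function('x')(99))) = Add(Mul(Add(-1, -18), -94), Mul(-1, -204)) = Add(Mul(-19, -94), 204) = Add(1786, 204) = 1990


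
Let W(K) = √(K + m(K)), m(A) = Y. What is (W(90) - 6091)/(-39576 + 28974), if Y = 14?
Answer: 6091/10602 - √26/5301 ≈ 0.57355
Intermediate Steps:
m(A) = 14
W(K) = √(14 + K) (W(K) = √(K + 14) = √(14 + K))
(W(90) - 6091)/(-39576 + 28974) = (√(14 + 90) - 6091)/(-39576 + 28974) = (√104 - 6091)/(-10602) = (2*√26 - 6091)*(-1/10602) = (-6091 + 2*√26)*(-1/10602) = 6091/10602 - √26/5301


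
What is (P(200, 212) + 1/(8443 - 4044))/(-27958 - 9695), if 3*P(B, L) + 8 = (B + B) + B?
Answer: -2604211/496906641 ≈ -0.0052408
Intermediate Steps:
P(B, L) = -8/3 + B (P(B, L) = -8/3 + ((B + B) + B)/3 = -8/3 + (2*B + B)/3 = -8/3 + (3*B)/3 = -8/3 + B)
(P(200, 212) + 1/(8443 - 4044))/(-27958 - 9695) = ((-8/3 + 200) + 1/(8443 - 4044))/(-27958 - 9695) = (592/3 + 1/4399)/(-37653) = (592/3 + 1/4399)*(-1/37653) = (2604211/13197)*(-1/37653) = -2604211/496906641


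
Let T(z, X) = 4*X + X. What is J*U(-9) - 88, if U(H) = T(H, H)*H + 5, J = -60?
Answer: -24688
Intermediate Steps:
T(z, X) = 5*X
U(H) = 5 + 5*H² (U(H) = (5*H)*H + 5 = 5*H² + 5 = 5 + 5*H²)
J*U(-9) - 88 = -60*(5 + 5*(-9)²) - 88 = -60*(5 + 5*81) - 88 = -60*(5 + 405) - 88 = -60*410 - 88 = -24600 - 88 = -24688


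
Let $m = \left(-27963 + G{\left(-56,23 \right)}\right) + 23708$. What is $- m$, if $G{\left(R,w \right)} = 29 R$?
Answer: $5879$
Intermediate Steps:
$m = -5879$ ($m = \left(-27963 + 29 \left(-56\right)\right) + 23708 = \left(-27963 - 1624\right) + 23708 = -29587 + 23708 = -5879$)
$- m = \left(-1\right) \left(-5879\right) = 5879$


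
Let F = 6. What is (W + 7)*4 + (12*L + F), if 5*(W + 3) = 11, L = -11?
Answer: -506/5 ≈ -101.20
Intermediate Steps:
W = -⅘ (W = -3 + (⅕)*11 = -3 + 11/5 = -⅘ ≈ -0.80000)
(W + 7)*4 + (12*L + F) = (-⅘ + 7)*4 + (12*(-11) + 6) = (31/5)*4 + (-132 + 6) = 124/5 - 126 = -506/5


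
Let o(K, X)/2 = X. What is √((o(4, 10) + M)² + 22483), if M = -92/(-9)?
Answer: √1895107/9 ≈ 152.96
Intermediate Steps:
M = 92/9 (M = -92*(-⅑) = 92/9 ≈ 10.222)
o(K, X) = 2*X
√((o(4, 10) + M)² + 22483) = √((2*10 + 92/9)² + 22483) = √((20 + 92/9)² + 22483) = √((272/9)² + 22483) = √(73984/81 + 22483) = √(1895107/81) = √1895107/9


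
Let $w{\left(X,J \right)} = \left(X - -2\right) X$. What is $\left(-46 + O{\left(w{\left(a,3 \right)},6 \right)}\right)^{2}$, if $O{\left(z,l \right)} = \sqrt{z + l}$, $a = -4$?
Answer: $\left(46 - \sqrt{14}\right)^{2} \approx 1785.8$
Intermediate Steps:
$w{\left(X,J \right)} = X \left(2 + X\right)$ ($w{\left(X,J \right)} = \left(X + 2\right) X = \left(2 + X\right) X = X \left(2 + X\right)$)
$O{\left(z,l \right)} = \sqrt{l + z}$
$\left(-46 + O{\left(w{\left(a,3 \right)},6 \right)}\right)^{2} = \left(-46 + \sqrt{6 - 4 \left(2 - 4\right)}\right)^{2} = \left(-46 + \sqrt{6 - -8}\right)^{2} = \left(-46 + \sqrt{6 + 8}\right)^{2} = \left(-46 + \sqrt{14}\right)^{2}$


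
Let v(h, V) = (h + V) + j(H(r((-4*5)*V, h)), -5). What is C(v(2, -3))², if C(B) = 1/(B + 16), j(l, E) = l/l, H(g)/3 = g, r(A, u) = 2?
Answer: 1/256 ≈ 0.0039063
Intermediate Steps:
H(g) = 3*g
j(l, E) = 1
v(h, V) = 1 + V + h (v(h, V) = (h + V) + 1 = (V + h) + 1 = 1 + V + h)
C(B) = 1/(16 + B)
C(v(2, -3))² = (1/(16 + (1 - 3 + 2)))² = (1/(16 + 0))² = (1/16)² = 1/256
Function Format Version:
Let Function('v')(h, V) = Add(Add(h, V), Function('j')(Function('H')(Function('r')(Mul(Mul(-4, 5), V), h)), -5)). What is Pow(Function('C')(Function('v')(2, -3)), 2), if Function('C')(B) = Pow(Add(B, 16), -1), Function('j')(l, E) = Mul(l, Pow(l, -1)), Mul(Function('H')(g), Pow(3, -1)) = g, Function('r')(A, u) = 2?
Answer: Rational(1, 256) ≈ 0.0039063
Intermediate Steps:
Function('H')(g) = Mul(3, g)
Function('j')(l, E) = 1
Function('v')(h, V) = Add(1, V, h) (Function('v')(h, V) = Add(Add(h, V), 1) = Add(Add(V, h), 1) = Add(1, V, h))
Function('C')(B) = Pow(Add(16, B), -1)
Pow(Function('C')(Function('v')(2, -3)), 2) = Pow(Pow(Add(16, Add(1, -3, 2)), -1), 2) = Pow(Pow(Add(16, 0), -1), 2) = Pow(Pow(16, -1), 2) = Pow(Rational(1, 16), 2) = Rational(1, 256)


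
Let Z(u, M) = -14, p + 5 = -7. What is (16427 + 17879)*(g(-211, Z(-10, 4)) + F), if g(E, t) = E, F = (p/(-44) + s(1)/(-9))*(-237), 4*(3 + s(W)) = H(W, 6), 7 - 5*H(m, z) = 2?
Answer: -788060279/66 ≈ -1.1940e+7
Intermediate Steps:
H(m, z) = 1 (H(m, z) = 7/5 - ⅕*2 = 7/5 - ⅖ = 1)
s(W) = -11/4 (s(W) = -3 + (¼)*1 = -3 + ¼ = -11/4)
p = -12 (p = -5 - 7 = -12)
F = -18091/132 (F = (-12/(-44) - 11/4/(-9))*(-237) = (-12*(-1/44) - 11/4*(-⅑))*(-237) = (3/11 + 11/36)*(-237) = (229/396)*(-237) = -18091/132 ≈ -137.05)
(16427 + 17879)*(g(-211, Z(-10, 4)) + F) = (16427 + 17879)*(-211 - 18091/132) = 34306*(-45943/132) = -788060279/66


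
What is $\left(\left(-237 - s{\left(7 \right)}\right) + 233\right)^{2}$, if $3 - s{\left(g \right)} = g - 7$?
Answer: $49$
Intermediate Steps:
$s{\left(g \right)} = 10 - g$ ($s{\left(g \right)} = 3 - \left(g - 7\right) = 3 - \left(-7 + g\right) = 10 - g$)
$\left(\left(-237 - s{\left(7 \right)}\right) + 233\right)^{2} = \left(\left(-237 - \left(10 - 7\right)\right) + 233\right)^{2} = \left(\left(-237 - 3\right) + 233\right)^{2} = \left(-240 + 233\right)^{2} = \left(-7\right)^{2} = 49$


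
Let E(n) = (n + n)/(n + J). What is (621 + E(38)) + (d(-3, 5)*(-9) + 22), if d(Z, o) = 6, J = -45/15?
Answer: 20691/35 ≈ 591.17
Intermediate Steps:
J = -3 (J = -45*1/15 = -3)
E(n) = 2*n/(-3 + n) (E(n) = (n + n)/(n - 3) = (2*n)/(-3 + n) = 2*n/(-3 + n))
(621 + E(38)) + (d(-3, 5)*(-9) + 22) = (621 + 2*38/(-3 + 38)) + (6*(-9) + 22) = (621 + 2*38/35) + (-54 + 22) = (621 + 2*38*(1/35)) - 32 = (621 + 76/35) - 32 = 21811/35 - 32 = 20691/35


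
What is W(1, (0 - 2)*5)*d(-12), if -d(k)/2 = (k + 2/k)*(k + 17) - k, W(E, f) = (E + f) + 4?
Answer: -1465/3 ≈ -488.33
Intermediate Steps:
W(E, f) = 4 + E + f
d(k) = 2*k - 2*(17 + k)*(k + 2/k) (d(k) = -2*((k + 2/k)*(k + 17) - k) = -2*((k + 2/k)*(17 + k) - k) = -2*((17 + k)*(k + 2/k) - k) = -2*(-k + (17 + k)*(k + 2/k)) = 2*k - 2*(17 + k)*(k + 2/k))
W(1, (0 - 2)*5)*d(-12) = (4 + 1 + (0 - 2)*5)*(-4 - 68/(-12) - 32*(-12) - 2*(-12)**2) = (4 + 1 - 2*5)*(-4 - 68*(-1/12) + 384 - 2*144) = (4 + 1 - 10)*(-4 + 17/3 + 384 - 288) = -5*293/3 = -1465/3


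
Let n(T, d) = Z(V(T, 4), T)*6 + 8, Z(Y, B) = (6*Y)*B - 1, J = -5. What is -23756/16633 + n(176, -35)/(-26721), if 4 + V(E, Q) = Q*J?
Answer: 1894463170/444450393 ≈ 4.2625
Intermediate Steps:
V(E, Q) = -4 - 5*Q (V(E, Q) = -4 + Q*(-5) = -4 - 5*Q)
Z(Y, B) = -1 + 6*B*Y (Z(Y, B) = 6*B*Y - 1 = -1 + 6*B*Y)
n(T, d) = 2 - 864*T (n(T, d) = (-1 + 6*T*(-4 - 5*4))*6 + 8 = (-1 + 6*T*(-4 - 20))*6 + 8 = (-1 + 6*T*(-24))*6 + 8 = (-1 - 144*T)*6 + 8 = (-6 - 864*T) + 8 = 2 - 864*T)
-23756/16633 + n(176, -35)/(-26721) = -23756/16633 + (2 - 864*176)/(-26721) = -23756*1/16633 + (2 - 152064)*(-1/26721) = -23756/16633 - 152062*(-1/26721) = -23756/16633 + 152062/26721 = 1894463170/444450393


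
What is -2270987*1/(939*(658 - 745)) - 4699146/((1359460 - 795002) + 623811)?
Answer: 2314656117325/97073259417 ≈ 23.844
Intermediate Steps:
-2270987*1/(939*(658 - 745)) - 4699146/((1359460 - 795002) + 623811) = -2270987/(939*(-87)) - 4699146/(564458 + 623811) = -2270987/(-81693) - 4699146/1188269 = -2270987*(-1/81693) - 4699146*1/1188269 = 2270987/81693 - 4699146/1188269 = 2314656117325/97073259417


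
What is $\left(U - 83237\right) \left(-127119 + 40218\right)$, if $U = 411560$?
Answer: $-28531597023$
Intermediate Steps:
$\left(U - 83237\right) \left(-127119 + 40218\right) = \left(411560 - 83237\right) \left(-127119 + 40218\right) = 328323 \left(-86901\right) = -28531597023$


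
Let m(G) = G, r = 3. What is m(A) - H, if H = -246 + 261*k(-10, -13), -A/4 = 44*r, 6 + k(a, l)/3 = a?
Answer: 12246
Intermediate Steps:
k(a, l) = -18 + 3*a
A = -528 (A = -176*3 = -4*132 = -528)
H = -12774 (H = -246 + 261*(-18 + 3*(-10)) = -246 + 261*(-18 - 30) = -246 + 261*(-48) = -246 - 12528 = -12774)
m(A) - H = -528 - 1*(-12774) = -528 + 12774 = 12246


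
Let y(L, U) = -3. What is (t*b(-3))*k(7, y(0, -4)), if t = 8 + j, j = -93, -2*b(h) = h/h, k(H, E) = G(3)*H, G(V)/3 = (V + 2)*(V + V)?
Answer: 26775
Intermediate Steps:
G(V) = 6*V*(2 + V) (G(V) = 3*((V + 2)*(V + V)) = 3*((2 + V)*(2*V)) = 3*(2*V*(2 + V)) = 6*V*(2 + V))
k(H, E) = 90*H (k(H, E) = (6*3*(2 + 3))*H = (6*3*5)*H = 90*H)
b(h) = -1/2 (b(h) = -h/(2*h) = -1/2*1 = -1/2)
t = -85 (t = 8 - 93 = -85)
(t*b(-3))*k(7, y(0, -4)) = (-85*(-1/2))*(90*7) = (85/2)*630 = 26775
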